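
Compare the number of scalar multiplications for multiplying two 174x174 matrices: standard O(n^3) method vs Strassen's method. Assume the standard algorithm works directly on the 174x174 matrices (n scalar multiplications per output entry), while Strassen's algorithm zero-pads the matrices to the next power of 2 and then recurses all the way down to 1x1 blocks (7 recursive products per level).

Matrix multiplication for 174x174 matrices:

Strassen's algorithm requires power-of-2 dimensions. Pad 174x174 to 256x256 (next power of 2).

Standard algorithm: 174^3 = 5268024 multiplications
Strassen's algorithm: 7^(log2(256)) = 7^8 = 5764801 multiplications
Difference: 5268024 - 5764801 = -496777 (Strassen uses MORE here due to padding overhead — for small or just-over-power-of-2 n, padding can outweigh the per-level savings)

Standard: 5268024 multiplications (174^3). Strassen: 5764801 multiplications (7^8, after padding to 256x256). Strassen reduces 8 recursive multiplications to 7 at each level.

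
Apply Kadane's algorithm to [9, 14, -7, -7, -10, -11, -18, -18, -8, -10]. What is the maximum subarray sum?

Using Kadane's algorithm on [9, 14, -7, -7, -10, -11, -18, -18, -8, -10]:

Scanning through the array:
Position 1 (value 14): max_ending_here = 23, max_so_far = 23
Position 2 (value -7): max_ending_here = 16, max_so_far = 23
Position 3 (value -7): max_ending_here = 9, max_so_far = 23
Position 4 (value -10): max_ending_here = -1, max_so_far = 23
Position 5 (value -11): max_ending_here = -11, max_so_far = 23
Position 6 (value -18): max_ending_here = -18, max_so_far = 23
Position 7 (value -18): max_ending_here = -18, max_so_far = 23
Position 8 (value -8): max_ending_here = -8, max_so_far = 23
Position 9 (value -10): max_ending_here = -10, max_so_far = 23

Maximum subarray: [9, 14]
Maximum sum: 23

The maximum subarray is [9, 14] with sum 23. This subarray runs from index 0 to index 1.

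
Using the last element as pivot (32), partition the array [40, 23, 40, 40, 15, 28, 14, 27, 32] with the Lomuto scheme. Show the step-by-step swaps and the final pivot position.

Lomuto partition with pivot = 32:

Initial array: [40, 23, 40, 40, 15, 28, 14, 27, 32]

arr[0]=40 > 32: no swap
arr[1]=23 <= 32: swap with position 0, array becomes [23, 40, 40, 40, 15, 28, 14, 27, 32]
arr[2]=40 > 32: no swap
arr[3]=40 > 32: no swap
arr[4]=15 <= 32: swap with position 1, array becomes [23, 15, 40, 40, 40, 28, 14, 27, 32]
arr[5]=28 <= 32: swap with position 2, array becomes [23, 15, 28, 40, 40, 40, 14, 27, 32]
arr[6]=14 <= 32: swap with position 3, array becomes [23, 15, 28, 14, 40, 40, 40, 27, 32]
arr[7]=27 <= 32: swap with position 4, array becomes [23, 15, 28, 14, 27, 40, 40, 40, 32]

Place pivot at position 5: [23, 15, 28, 14, 27, 32, 40, 40, 40]
Pivot position: 5

After partitioning with pivot 32, the array becomes [23, 15, 28, 14, 27, 32, 40, 40, 40]. The pivot is placed at index 5. All elements to the left of the pivot are <= 32, and all elements to the right are > 32.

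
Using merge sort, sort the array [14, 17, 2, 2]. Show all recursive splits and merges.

Merge sort trace:

Split: [14, 17, 2, 2] -> [14, 17] and [2, 2]
  Split: [14, 17] -> [14] and [17]
  Merge: [14] + [17] -> [14, 17]
  Split: [2, 2] -> [2] and [2]
  Merge: [2] + [2] -> [2, 2]
Merge: [14, 17] + [2, 2] -> [2, 2, 14, 17]

Final sorted array: [2, 2, 14, 17]

The merge sort proceeds by recursively splitting the array and merging sorted halves.
After all merges, the sorted array is [2, 2, 14, 17].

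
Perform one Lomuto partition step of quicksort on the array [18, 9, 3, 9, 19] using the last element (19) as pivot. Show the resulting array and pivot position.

Lomuto partition with pivot = 19:

Initial array: [18, 9, 3, 9, 19]

arr[0]=18 <= 19: swap with position 0, array becomes [18, 9, 3, 9, 19]
arr[1]=9 <= 19: swap with position 1, array becomes [18, 9, 3, 9, 19]
arr[2]=3 <= 19: swap with position 2, array becomes [18, 9, 3, 9, 19]
arr[3]=9 <= 19: swap with position 3, array becomes [18, 9, 3, 9, 19]

Place pivot at position 4: [18, 9, 3, 9, 19]
Pivot position: 4

After partitioning with pivot 19, the array becomes [18, 9, 3, 9, 19]. The pivot is placed at index 4. All elements to the left of the pivot are <= 19, and all elements to the right are > 19.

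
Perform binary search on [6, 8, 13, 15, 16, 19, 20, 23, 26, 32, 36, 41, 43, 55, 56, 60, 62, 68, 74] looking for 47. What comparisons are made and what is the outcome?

Binary search for 47 in [6, 8, 13, 15, 16, 19, 20, 23, 26, 32, 36, 41, 43, 55, 56, 60, 62, 68, 74]:

lo=0, hi=18, mid=9, arr[mid]=32 -> 32 < 47, search right half
lo=10, hi=18, mid=14, arr[mid]=56 -> 56 > 47, search left half
lo=10, hi=13, mid=11, arr[mid]=41 -> 41 < 47, search right half
lo=12, hi=13, mid=12, arr[mid]=43 -> 43 < 47, search right half
lo=13, hi=13, mid=13, arr[mid]=55 -> 55 > 47, search left half
lo=13 > hi=12, target 47 not found

Binary search determines that 47 is not in the array after 5 comparisons. The search space was exhausted without finding the target.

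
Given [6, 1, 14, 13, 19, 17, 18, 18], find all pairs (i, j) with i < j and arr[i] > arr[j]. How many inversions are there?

Finding inversions in [6, 1, 14, 13, 19, 17, 18, 18]:

(0, 1): arr[0]=6 > arr[1]=1
(2, 3): arr[2]=14 > arr[3]=13
(4, 5): arr[4]=19 > arr[5]=17
(4, 6): arr[4]=19 > arr[6]=18
(4, 7): arr[4]=19 > arr[7]=18

Total inversions: 5

The array has 5 inversion(s): (0,1), (2,3), (4,5), (4,6), (4,7). Each pair (i,j) satisfies i < j and arr[i] > arr[j].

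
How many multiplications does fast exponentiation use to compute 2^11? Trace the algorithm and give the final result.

Computing 2^11 by squaring (build up from 2^1; each line after the first costs one multiplication):

2^1 = 2
2^2 = (2^1)^2 = 2^2 = 4
2^4 = (2^2)^2 = 4^2 = 16
2^5 = 2 * 2^4 = 2 * 16 = 32
2^10 = (2^5)^2 = 32^2 = 1024
2^11 = 2 * 2^10 = 2 * 1024 = 2048

Result: 2048
Multiplications needed: 5 (5 lines after 2^1)

2^11 = 2048. Using exponentiation by squaring, this requires 5 multiplications. The key idea: if the exponent is even, square the half-power; if odd, multiply by the base once.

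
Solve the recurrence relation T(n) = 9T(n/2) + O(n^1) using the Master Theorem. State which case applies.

Master Theorem for T(n) = 9T(n/2) + O(n^1):

a = 9, b = 2, c = 1
log_b(a) = log_2(9) = 3.1699

Case 1: c = 1 < log_2(9) = 3.1699
T(n) = O(n^(log_2 9))

For T(n) = 9T(n/2) + O(n^1): log_2(9) = 3.1699. This is Case 1 of the Master Theorem (c < log_b(a), work dominated by leaves), giving O(n^(log_2 9)).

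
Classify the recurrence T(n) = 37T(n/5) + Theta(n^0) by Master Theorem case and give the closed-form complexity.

Master Theorem for T(n) = 37T(n/5) + O(n^0):

a = 37, b = 5, c = 0
log_b(a) = log_5(37) = 2.2436

Case 1: c = 0 < log_5(37) = 2.2436
T(n) = O(n^(log_5 37))

For T(n) = 37T(n/5) + O(n^0): log_5(37) = 2.2436. This is Case 1 of the Master Theorem (c < log_b(a), work dominated by leaves), giving O(n^(log_5 37)).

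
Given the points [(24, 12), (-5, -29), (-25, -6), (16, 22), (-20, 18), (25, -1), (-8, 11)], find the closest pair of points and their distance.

Computing all pairwise distances among 7 points:

d((24, 12), (-5, -29)) = 50.2195
d((24, 12), (-25, -6)) = 52.2015
d((24, 12), (16, 22)) = 12.8062 <-- minimum
d((24, 12), (-20, 18)) = 44.4072
d((24, 12), (25, -1)) = 13.0384
d((24, 12), (-8, 11)) = 32.0156
d((-5, -29), (-25, -6)) = 30.4795
d((-5, -29), (16, 22)) = 55.1543
d((-5, -29), (-20, 18)) = 49.3356
d((-5, -29), (25, -1)) = 41.0366
d((-5, -29), (-8, 11)) = 40.1123
d((-25, -6), (16, 22)) = 49.6488
d((-25, -6), (-20, 18)) = 24.5153
d((-25, -6), (25, -1)) = 50.2494
d((-25, -6), (-8, 11)) = 24.0416
d((16, 22), (-20, 18)) = 36.2215
d((16, 22), (25, -1)) = 24.6982
d((16, 22), (-8, 11)) = 26.4008
d((-20, 18), (25, -1)) = 48.8467
d((-20, 18), (-8, 11)) = 13.8924
d((25, -1), (-8, 11)) = 35.1141

Closest pair: (24, 12) and (16, 22) with distance 12.8062

The closest pair is (24, 12) and (16, 22) with Euclidean distance 12.8062. For 7 points, brute-force pairwise comparison is shown above. For large n, the divide-and-conquer algorithm (sort by x, recurse on halves, check the dividing strip) achieves O(n log n).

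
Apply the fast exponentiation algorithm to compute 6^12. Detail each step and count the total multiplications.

Computing 6^12 by squaring (build up from 6^1; each line after the first costs one multiplication):

6^1 = 6
6^2 = (6^1)^2 = 6^2 = 36
6^3 = 6 * 6^2 = 6 * 36 = 216
6^6 = (6^3)^2 = 216^2 = 46656
6^12 = (6^6)^2 = 46656^2 = 2176782336

Result: 2176782336
Multiplications needed: 4 (4 lines after 6^1)

6^12 = 2176782336. Using exponentiation by squaring, this requires 4 multiplications. The key idea: if the exponent is even, square the half-power; if odd, multiply by the base once.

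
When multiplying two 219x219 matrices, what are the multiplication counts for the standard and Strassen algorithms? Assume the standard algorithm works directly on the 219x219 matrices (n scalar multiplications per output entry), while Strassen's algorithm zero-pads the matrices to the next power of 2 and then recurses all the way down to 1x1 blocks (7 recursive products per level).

Matrix multiplication for 219x219 matrices:

Strassen's algorithm requires power-of-2 dimensions. Pad 219x219 to 256x256 (next power of 2).

Standard algorithm: 219^3 = 10503459 multiplications
Strassen's algorithm: 7^(log2(256)) = 7^8 = 5764801 multiplications
Savings: 10503459 - 5764801 = 4738658 multiplications

Standard: 10503459 multiplications (219^3). Strassen: 5764801 multiplications (7^8, after padding to 256x256). Strassen reduces 8 recursive multiplications to 7 at each level.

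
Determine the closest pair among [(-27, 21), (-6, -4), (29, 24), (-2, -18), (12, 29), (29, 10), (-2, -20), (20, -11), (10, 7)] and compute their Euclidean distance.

Computing all pairwise distances among 9 points:

d((-27, 21), (-6, -4)) = 32.6497
d((-27, 21), (29, 24)) = 56.0803
d((-27, 21), (-2, -18)) = 46.3249
d((-27, 21), (12, 29)) = 39.8121
d((-27, 21), (29, 10)) = 57.0701
d((-27, 21), (-2, -20)) = 48.0208
d((-27, 21), (20, -11)) = 56.8595
d((-27, 21), (10, 7)) = 39.5601
d((-6, -4), (29, 24)) = 44.8219
d((-6, -4), (-2, -18)) = 14.5602
d((-6, -4), (12, 29)) = 37.5899
d((-6, -4), (29, 10)) = 37.6962
d((-6, -4), (-2, -20)) = 16.4924
d((-6, -4), (20, -11)) = 26.9258
d((-6, -4), (10, 7)) = 19.4165
d((29, 24), (-2, -18)) = 52.2015
d((29, 24), (12, 29)) = 17.72
d((29, 24), (29, 10)) = 14.0
d((29, 24), (-2, -20)) = 53.8238
d((29, 24), (20, -11)) = 36.1386
d((29, 24), (10, 7)) = 25.4951
d((-2, -18), (12, 29)) = 49.0408
d((-2, -18), (29, 10)) = 41.7732
d((-2, -18), (-2, -20)) = 2.0 <-- minimum
d((-2, -18), (20, -11)) = 23.0868
d((-2, -18), (10, 7)) = 27.7308
d((12, 29), (29, 10)) = 25.4951
d((12, 29), (-2, -20)) = 50.9608
d((12, 29), (20, -11)) = 40.7922
d((12, 29), (10, 7)) = 22.0907
d((29, 10), (-2, -20)) = 43.1393
d((29, 10), (20, -11)) = 22.8473
d((29, 10), (10, 7)) = 19.2354
d((-2, -20), (20, -11)) = 23.7697
d((-2, -20), (10, 7)) = 29.5466
d((20, -11), (10, 7)) = 20.5913

Closest pair: (-2, -18) and (-2, -20) with distance 2.0

The closest pair is (-2, -18) and (-2, -20) with Euclidean distance 2.0. For 9 points, brute-force pairwise comparison is shown above. For large n, the divide-and-conquer algorithm (sort by x, recurse on halves, check the dividing strip) achieves O(n log n).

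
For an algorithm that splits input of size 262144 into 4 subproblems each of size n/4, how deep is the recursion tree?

For divide and conquer with division factor 4:

Problem sizes at each level:
Level 0: 262144
Level 1: 65536
Level 2: 16384
Level 3: 4096
Level 4: 1024
Level 5: 256
Level 6: 64
Level 7: 16
Level 8: 4
Level 9: 1

The root is level 0 and the size-1 base case is level 9 (the tree spans levels 0 through 9, i.e. 10 levels counting the root), so the depth is the number of divisions: log_4(262144) = 9

The recursion tree depth is log_4(262144) = 9. At each level, the problem size is divided by 4, so it takes 9 divisions to reduce to a base case of size 1. The algorithm makes 4 recursive calls at each level.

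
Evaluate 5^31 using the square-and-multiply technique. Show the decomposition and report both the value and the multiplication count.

Computing 5^31 by squaring (build up from 5^1; each line after the first costs one multiplication):

5^1 = 5
5^2 = (5^1)^2 = 5^2 = 25
5^3 = 5 * 5^2 = 5 * 25 = 125
5^6 = (5^3)^2 = 125^2 = 15625
5^7 = 5 * 5^6 = 5 * 15625 = 78125
5^14 = (5^7)^2 = 78125^2 = 6103515625
5^15 = 5 * 5^14 = 5 * 6103515625 = 30517578125
5^30 = (5^15)^2 = 30517578125^2 = 931322574615478515625
5^31 = 5 * 5^30 = 5 * 931322574615478515625 = 4656612873077392578125

Result: 4656612873077392578125
Multiplications needed: 8 (8 lines after 5^1)

5^31 = 4656612873077392578125. Using exponentiation by squaring, this requires 8 multiplications. The key idea: if the exponent is even, square the half-power; if odd, multiply by the base once.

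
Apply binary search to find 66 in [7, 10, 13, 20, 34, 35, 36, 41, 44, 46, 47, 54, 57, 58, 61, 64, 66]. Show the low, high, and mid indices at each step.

Binary search for 66 in [7, 10, 13, 20, 34, 35, 36, 41, 44, 46, 47, 54, 57, 58, 61, 64, 66]:

lo=0, hi=16, mid=8, arr[mid]=44 -> 44 < 66, search right half
lo=9, hi=16, mid=12, arr[mid]=57 -> 57 < 66, search right half
lo=13, hi=16, mid=14, arr[mid]=61 -> 61 < 66, search right half
lo=15, hi=16, mid=15, arr[mid]=64 -> 64 < 66, search right half
lo=16, hi=16, mid=16, arr[mid]=66 -> Found target at index 16!

Binary search finds 66 at index 16 after 5 comparisons. The search repeatedly halves the search space by comparing with the middle element.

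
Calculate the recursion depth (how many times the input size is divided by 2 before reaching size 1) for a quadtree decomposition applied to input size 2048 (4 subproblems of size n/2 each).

For divide and conquer with division factor 2:

Problem sizes at each level:
Level 0: 2048
Level 1: 1024
Level 2: 512
Level 3: 256
Level 4: 128
Level 5: 64
Level 6: 32
Level 7: 16
Level 8: 8
Level 9: 4
Level 10: 2
Level 11: 1

The root is level 0 and the size-1 base case is level 11 (the tree spans levels 0 through 11, i.e. 12 levels counting the root), so the depth is the number of divisions: log_2(2048) = 11

The recursion tree depth is log_2(2048) = 11. At each level, the problem size is divided by 2, so it takes 11 divisions to reduce to a base case of size 1. The algorithm makes 4 recursive calls at each level.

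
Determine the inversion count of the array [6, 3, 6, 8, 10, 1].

Finding inversions in [6, 3, 6, 8, 10, 1]:

(0, 1): arr[0]=6 > arr[1]=3
(0, 5): arr[0]=6 > arr[5]=1
(1, 5): arr[1]=3 > arr[5]=1
(2, 5): arr[2]=6 > arr[5]=1
(3, 5): arr[3]=8 > arr[5]=1
(4, 5): arr[4]=10 > arr[5]=1

Total inversions: 6

The array has 6 inversion(s): (0,1), (0,5), (1,5), (2,5), (3,5), (4,5). Each pair (i,j) satisfies i < j and arr[i] > arr[j].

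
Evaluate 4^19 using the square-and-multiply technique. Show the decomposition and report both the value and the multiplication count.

Computing 4^19 by squaring (build up from 4^1; each line after the first costs one multiplication):

4^1 = 4
4^2 = (4^1)^2 = 4^2 = 16
4^4 = (4^2)^2 = 16^2 = 256
4^8 = (4^4)^2 = 256^2 = 65536
4^9 = 4 * 4^8 = 4 * 65536 = 262144
4^18 = (4^9)^2 = 262144^2 = 68719476736
4^19 = 4 * 4^18 = 4 * 68719476736 = 274877906944

Result: 274877906944
Multiplications needed: 6 (6 lines after 4^1)

4^19 = 274877906944. Using exponentiation by squaring, this requires 6 multiplications. The key idea: if the exponent is even, square the half-power; if odd, multiply by the base once.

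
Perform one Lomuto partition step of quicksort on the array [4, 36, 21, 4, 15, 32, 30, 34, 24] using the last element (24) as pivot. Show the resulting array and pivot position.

Lomuto partition with pivot = 24:

Initial array: [4, 36, 21, 4, 15, 32, 30, 34, 24]

arr[0]=4 <= 24: swap with position 0, array becomes [4, 36, 21, 4, 15, 32, 30, 34, 24]
arr[1]=36 > 24: no swap
arr[2]=21 <= 24: swap with position 1, array becomes [4, 21, 36, 4, 15, 32, 30, 34, 24]
arr[3]=4 <= 24: swap with position 2, array becomes [4, 21, 4, 36, 15, 32, 30, 34, 24]
arr[4]=15 <= 24: swap with position 3, array becomes [4, 21, 4, 15, 36, 32, 30, 34, 24]
arr[5]=32 > 24: no swap
arr[6]=30 > 24: no swap
arr[7]=34 > 24: no swap

Place pivot at position 4: [4, 21, 4, 15, 24, 32, 30, 34, 36]
Pivot position: 4

After partitioning with pivot 24, the array becomes [4, 21, 4, 15, 24, 32, 30, 34, 36]. The pivot is placed at index 4. All elements to the left of the pivot are <= 24, and all elements to the right are > 24.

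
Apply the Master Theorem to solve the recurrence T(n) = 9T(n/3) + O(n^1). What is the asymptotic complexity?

Master Theorem for T(n) = 9T(n/3) + O(n^1):

a = 9, b = 3, c = 1
log_b(a) = log_3(9) = 2.0000

Case 1: c = 1 < log_3(9) = 2.0000
T(n) = O(n^(log_3 9)) = O(n^2)

For T(n) = 9T(n/3) + O(n^1): log_3(9) = 2.0000. This is Case 1 of the Master Theorem (c < log_b(a), work dominated by leaves), giving O(n^2).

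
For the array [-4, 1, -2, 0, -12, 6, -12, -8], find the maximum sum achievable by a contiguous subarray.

Using Kadane's algorithm on [-4, 1, -2, 0, -12, 6, -12, -8]:

Scanning through the array:
Position 1 (value 1): max_ending_here = 1, max_so_far = 1
Position 2 (value -2): max_ending_here = -1, max_so_far = 1
Position 3 (value 0): max_ending_here = 0, max_so_far = 1
Position 4 (value -12): max_ending_here = -12, max_so_far = 1
Position 5 (value 6): max_ending_here = 6, max_so_far = 6
Position 6 (value -12): max_ending_here = -6, max_so_far = 6
Position 7 (value -8): max_ending_here = -8, max_so_far = 6

Maximum subarray: [6]
Maximum sum: 6

The maximum subarray is [6] with sum 6. This subarray runs from index 5 to index 5.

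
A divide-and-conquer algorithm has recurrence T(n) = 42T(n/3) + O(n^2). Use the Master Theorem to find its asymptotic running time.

Master Theorem for T(n) = 42T(n/3) + O(n^2):

a = 42, b = 3, c = 2
log_b(a) = log_3(42) = 3.4022

Case 1: c = 2 < log_3(42) = 3.4022
T(n) = O(n^(log_3 42))

For T(n) = 42T(n/3) + O(n^2): log_3(42) = 3.4022. This is Case 1 of the Master Theorem (c < log_b(a), work dominated by leaves), giving O(n^(log_3 42)).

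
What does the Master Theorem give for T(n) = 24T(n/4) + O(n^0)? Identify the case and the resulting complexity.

Master Theorem for T(n) = 24T(n/4) + O(n^0):

a = 24, b = 4, c = 0
log_b(a) = log_4(24) = 2.2925

Case 1: c = 0 < log_4(24) = 2.2925
T(n) = O(n^(log_4 24))

For T(n) = 24T(n/4) + O(n^0): log_4(24) = 2.2925. This is Case 1 of the Master Theorem (c < log_b(a), work dominated by leaves), giving O(n^(log_4 24)).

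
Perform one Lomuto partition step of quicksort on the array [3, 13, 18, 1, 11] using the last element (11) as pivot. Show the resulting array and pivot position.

Lomuto partition with pivot = 11:

Initial array: [3, 13, 18, 1, 11]

arr[0]=3 <= 11: swap with position 0, array becomes [3, 13, 18, 1, 11]
arr[1]=13 > 11: no swap
arr[2]=18 > 11: no swap
arr[3]=1 <= 11: swap with position 1, array becomes [3, 1, 18, 13, 11]

Place pivot at position 2: [3, 1, 11, 13, 18]
Pivot position: 2

After partitioning with pivot 11, the array becomes [3, 1, 11, 13, 18]. The pivot is placed at index 2. All elements to the left of the pivot are <= 11, and all elements to the right are > 11.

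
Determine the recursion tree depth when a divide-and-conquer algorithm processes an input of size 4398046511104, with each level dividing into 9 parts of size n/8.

For divide and conquer with division factor 8:

Problem sizes at each level:
Level 0: 4398046511104
Level 1: 549755813888
Level 2: 68719476736
Level 3: 8589934592
Level 4: 1073741824
Level 5: 134217728
Level 6: 16777216
Level 7: 2097152
Level 8: 262144
Level 9: 32768
Level 10: 4096
Level 11: 512
Level 12: 64
Level 13: 8
Level 14: 1

The root is level 0 and the size-1 base case is level 14 (the tree spans levels 0 through 14, i.e. 15 levels counting the root), so the depth is the number of divisions: log_8(4398046511104) = 14

The recursion tree depth is log_8(4398046511104) = 14. At each level, the problem size is divided by 8, so it takes 14 divisions to reduce to a base case of size 1. The algorithm makes 9 recursive calls at each level.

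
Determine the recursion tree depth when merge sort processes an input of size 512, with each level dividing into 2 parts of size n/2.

For divide and conquer with division factor 2:

Problem sizes at each level:
Level 0: 512
Level 1: 256
Level 2: 128
Level 3: 64
Level 4: 32
Level 5: 16
Level 6: 8
Level 7: 4
Level 8: 2
Level 9: 1

The root is level 0 and the size-1 base case is level 9 (the tree spans levels 0 through 9, i.e. 10 levels counting the root), so the depth is the number of divisions: log_2(512) = 9

The recursion tree depth is log_2(512) = 9. At each level, the problem size is divided by 2, so it takes 9 divisions to reduce to a base case of size 1. The algorithm makes 2 recursive calls at each level.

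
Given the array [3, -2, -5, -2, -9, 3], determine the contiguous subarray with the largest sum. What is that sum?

Using Kadane's algorithm on [3, -2, -5, -2, -9, 3]:

Scanning through the array:
Position 1 (value -2): max_ending_here = 1, max_so_far = 3
Position 2 (value -5): max_ending_here = -4, max_so_far = 3
Position 3 (value -2): max_ending_here = -2, max_so_far = 3
Position 4 (value -9): max_ending_here = -9, max_so_far = 3
Position 5 (value 3): max_ending_here = 3, max_so_far = 3

Maximum subarray: [3]
Maximum sum: 3

The maximum subarray is [3] with sum 3. This subarray runs from index 0 to index 0.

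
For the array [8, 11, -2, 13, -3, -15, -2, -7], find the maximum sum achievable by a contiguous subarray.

Using Kadane's algorithm on [8, 11, -2, 13, -3, -15, -2, -7]:

Scanning through the array:
Position 1 (value 11): max_ending_here = 19, max_so_far = 19
Position 2 (value -2): max_ending_here = 17, max_so_far = 19
Position 3 (value 13): max_ending_here = 30, max_so_far = 30
Position 4 (value -3): max_ending_here = 27, max_so_far = 30
Position 5 (value -15): max_ending_here = 12, max_so_far = 30
Position 6 (value -2): max_ending_here = 10, max_so_far = 30
Position 7 (value -7): max_ending_here = 3, max_so_far = 30

Maximum subarray: [8, 11, -2, 13]
Maximum sum: 30

The maximum subarray is [8, 11, -2, 13] with sum 30. This subarray runs from index 0 to index 3.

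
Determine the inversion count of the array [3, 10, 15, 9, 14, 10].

Finding inversions in [3, 10, 15, 9, 14, 10]:

(1, 3): arr[1]=10 > arr[3]=9
(2, 3): arr[2]=15 > arr[3]=9
(2, 4): arr[2]=15 > arr[4]=14
(2, 5): arr[2]=15 > arr[5]=10
(4, 5): arr[4]=14 > arr[5]=10

Total inversions: 5

The array has 5 inversion(s): (1,3), (2,3), (2,4), (2,5), (4,5). Each pair (i,j) satisfies i < j and arr[i] > arr[j].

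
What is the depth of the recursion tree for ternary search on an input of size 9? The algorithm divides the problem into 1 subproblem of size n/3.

For divide and conquer with division factor 3:

Problem sizes at each level:
Level 0: 9
Level 1: 3
Level 2: 1

The root is level 0 and the size-1 base case is level 2 (the tree spans levels 0 through 2, i.e. 3 levels counting the root), so the depth is the number of divisions: log_3(9) = 2

The recursion tree depth is log_3(9) = 2. At each level, the problem size is divided by 3, so it takes 2 divisions to reduce to a base case of size 1. The algorithm makes 1 recursive call at each level.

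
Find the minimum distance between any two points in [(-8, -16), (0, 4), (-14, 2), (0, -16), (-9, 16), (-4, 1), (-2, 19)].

Computing all pairwise distances among 7 points:

d((-8, -16), (0, 4)) = 21.5407
d((-8, -16), (-14, 2)) = 18.9737
d((-8, -16), (0, -16)) = 8.0
d((-8, -16), (-9, 16)) = 32.0156
d((-8, -16), (-4, 1)) = 17.4642
d((-8, -16), (-2, 19)) = 35.5106
d((0, 4), (-14, 2)) = 14.1421
d((0, 4), (0, -16)) = 20.0
d((0, 4), (-9, 16)) = 15.0
d((0, 4), (-4, 1)) = 5.0 <-- minimum
d((0, 4), (-2, 19)) = 15.1327
d((-14, 2), (0, -16)) = 22.8035
d((-14, 2), (-9, 16)) = 14.8661
d((-14, 2), (-4, 1)) = 10.0499
d((-14, 2), (-2, 19)) = 20.8087
d((0, -16), (-9, 16)) = 33.2415
d((0, -16), (-4, 1)) = 17.4642
d((0, -16), (-2, 19)) = 35.0571
d((-9, 16), (-4, 1)) = 15.8114
d((-9, 16), (-2, 19)) = 7.6158
d((-4, 1), (-2, 19)) = 18.1108

Closest pair: (0, 4) and (-4, 1) with distance 5.0

The closest pair is (0, 4) and (-4, 1) with Euclidean distance 5.0. For 7 points, brute-force pairwise comparison is shown above. For large n, the divide-and-conquer algorithm (sort by x, recurse on halves, check the dividing strip) achieves O(n log n).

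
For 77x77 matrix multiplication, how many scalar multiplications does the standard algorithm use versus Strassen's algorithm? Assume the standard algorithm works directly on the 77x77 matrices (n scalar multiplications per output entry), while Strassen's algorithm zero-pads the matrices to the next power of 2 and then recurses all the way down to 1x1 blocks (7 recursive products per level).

Matrix multiplication for 77x77 matrices:

Strassen's algorithm requires power-of-2 dimensions. Pad 77x77 to 128x128 (next power of 2).

Standard algorithm: 77^3 = 456533 multiplications
Strassen's algorithm: 7^(log2(128)) = 7^7 = 823543 multiplications
Difference: 456533 - 823543 = -367010 (Strassen uses MORE here due to padding overhead — for small or just-over-power-of-2 n, padding can outweigh the per-level savings)

Standard: 456533 multiplications (77^3). Strassen: 823543 multiplications (7^7, after padding to 128x128). Strassen reduces 8 recursive multiplications to 7 at each level.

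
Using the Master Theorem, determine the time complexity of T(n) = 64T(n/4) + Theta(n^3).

Master Theorem for T(n) = 64T(n/4) + O(n^3):

a = 64, b = 4, c = 3
log_b(a) = log_4(64) = 3.0000

Case 2: c = 3 = log_4(64) = 3.0000
T(n) = O(n^3 log n) = O(n^3 log n)

For T(n) = 64T(n/4) + O(n^3): log_4(64) = 3.0000. This is Case 2 of the Master Theorem (c = log_b(a), equal work at all levels), giving O(n^3 log n).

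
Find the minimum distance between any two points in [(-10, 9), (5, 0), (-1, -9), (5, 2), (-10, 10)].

Computing all pairwise distances among 5 points:

d((-10, 9), (5, 0)) = 17.4929
d((-10, 9), (-1, -9)) = 20.1246
d((-10, 9), (5, 2)) = 16.5529
d((-10, 9), (-10, 10)) = 1.0 <-- minimum
d((5, 0), (-1, -9)) = 10.8167
d((5, 0), (5, 2)) = 2.0
d((5, 0), (-10, 10)) = 18.0278
d((-1, -9), (5, 2)) = 12.53
d((-1, -9), (-10, 10)) = 21.0238
d((5, 2), (-10, 10)) = 17.0

Closest pair: (-10, 9) and (-10, 10) with distance 1.0

The closest pair is (-10, 9) and (-10, 10) with Euclidean distance 1.0. For 5 points, brute-force pairwise comparison is shown above. For large n, the divide-and-conquer algorithm (sort by x, recurse on halves, check the dividing strip) achieves O(n log n).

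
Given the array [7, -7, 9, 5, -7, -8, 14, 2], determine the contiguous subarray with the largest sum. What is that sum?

Using Kadane's algorithm on [7, -7, 9, 5, -7, -8, 14, 2]:

Scanning through the array:
Position 1 (value -7): max_ending_here = 0, max_so_far = 7
Position 2 (value 9): max_ending_here = 9, max_so_far = 9
Position 3 (value 5): max_ending_here = 14, max_so_far = 14
Position 4 (value -7): max_ending_here = 7, max_so_far = 14
Position 5 (value -8): max_ending_here = -1, max_so_far = 14
Position 6 (value 14): max_ending_here = 14, max_so_far = 14
Position 7 (value 2): max_ending_here = 16, max_so_far = 16

Maximum subarray: [14, 2]
Maximum sum: 16

The maximum subarray is [14, 2] with sum 16. This subarray runs from index 6 to index 7.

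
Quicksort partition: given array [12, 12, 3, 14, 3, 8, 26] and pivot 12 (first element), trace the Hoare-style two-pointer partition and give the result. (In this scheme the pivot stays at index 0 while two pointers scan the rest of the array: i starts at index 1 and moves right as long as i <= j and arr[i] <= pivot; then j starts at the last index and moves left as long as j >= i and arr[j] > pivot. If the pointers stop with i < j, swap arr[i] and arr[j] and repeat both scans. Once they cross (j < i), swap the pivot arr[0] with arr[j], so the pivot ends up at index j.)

Hoare-style two-pointer partition with pivot = 12:

Initial array: [12, 12, 3, 14, 3, 8, 26]

Pointers start at i = 1, j = 6.
i stops at index 3 (arr[3]=14 > 12), j stops at index 5 (arr[5]=8 <= 12): swap arr[3] and arr[5], array becomes [12, 12, 3, 8, 3, 14, 26]
i ends at 5, j ends at 4: the pointers have crossed (j < i), so scanning stops.

Swap pivot arr[0] with arr[4] to place pivot at position 4: [3, 12, 3, 8, 12, 14, 26]
Pivot position: 4

After partitioning with pivot 12, the array becomes [3, 12, 3, 8, 12, 14, 26]. The pivot is placed at index 4. All elements to the left of the pivot are <= 12, and all elements to the right are > 12.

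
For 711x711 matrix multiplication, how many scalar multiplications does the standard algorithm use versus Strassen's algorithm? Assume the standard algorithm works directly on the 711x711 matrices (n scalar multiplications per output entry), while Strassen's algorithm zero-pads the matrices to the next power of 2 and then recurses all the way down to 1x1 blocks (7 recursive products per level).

Matrix multiplication for 711x711 matrices:

Strassen's algorithm requires power-of-2 dimensions. Pad 711x711 to 1024x1024 (next power of 2).

Standard algorithm: 711^3 = 359425431 multiplications
Strassen's algorithm: 7^(log2(1024)) = 7^10 = 282475249 multiplications
Savings: 359425431 - 282475249 = 76950182 multiplications

Standard: 359425431 multiplications (711^3). Strassen: 282475249 multiplications (7^10, after padding to 1024x1024). Strassen reduces 8 recursive multiplications to 7 at each level.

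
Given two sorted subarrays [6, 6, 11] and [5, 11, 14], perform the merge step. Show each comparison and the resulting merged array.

Merging process:

Compare 6 vs 5: take 5 from right. Merged: [5]
Compare 6 vs 11: take 6 from left. Merged: [5, 6]
Compare 6 vs 11: take 6 from left. Merged: [5, 6, 6]
Compare 11 vs 11: take 11 from left. Merged: [5, 6, 6, 11]
Append remaining from right: [11, 14]. Merged: [5, 6, 6, 11, 11, 14]

Final merged array: [5, 6, 6, 11, 11, 14]
Total comparisons: 4

The merged array is [5, 6, 6, 11, 11, 14], requiring 4 comparisons. The merge step runs in O(n) time where n is the total number of elements.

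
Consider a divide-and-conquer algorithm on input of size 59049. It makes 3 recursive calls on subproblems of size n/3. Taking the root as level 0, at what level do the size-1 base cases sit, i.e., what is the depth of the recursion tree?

For divide and conquer with division factor 3:

Problem sizes at each level:
Level 0: 59049
Level 1: 19683
Level 2: 6561
Level 3: 2187
Level 4: 729
Level 5: 243
Level 6: 81
Level 7: 27
Level 8: 9
Level 9: 3
Level 10: 1

The root is level 0 and the size-1 base case is level 10 (the tree spans levels 0 through 10, i.e. 11 levels counting the root), so the depth is the number of divisions: log_3(59049) = 10

The recursion tree depth is log_3(59049) = 10. At each level, the problem size is divided by 3, so it takes 10 divisions to reduce to a base case of size 1. The algorithm makes 3 recursive calls at each level.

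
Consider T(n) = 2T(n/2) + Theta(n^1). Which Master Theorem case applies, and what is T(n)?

Master Theorem for T(n) = 2T(n/2) + O(n^1):

a = 2, b = 2, c = 1
log_b(a) = log_2(2) = 1.0000

Case 2: c = 1 = log_2(2) = 1.0000
T(n) = O(n^1 log n) = O(n log n)

For T(n) = 2T(n/2) + O(n^1): log_2(2) = 1.0000. This is Case 2 of the Master Theorem (c = log_b(a), equal work at all levels), giving O(n log n).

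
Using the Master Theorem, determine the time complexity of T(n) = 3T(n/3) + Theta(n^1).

Master Theorem for T(n) = 3T(n/3) + O(n^1):

a = 3, b = 3, c = 1
log_b(a) = log_3(3) = 1.0000

Case 2: c = 1 = log_3(3) = 1.0000
T(n) = O(n^1 log n) = O(n log n)

For T(n) = 3T(n/3) + O(n^1): log_3(3) = 1.0000. This is Case 2 of the Master Theorem (c = log_b(a), equal work at all levels), giving O(n log n).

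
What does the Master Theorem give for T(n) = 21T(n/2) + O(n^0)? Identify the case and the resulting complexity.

Master Theorem for T(n) = 21T(n/2) + O(n^0):

a = 21, b = 2, c = 0
log_b(a) = log_2(21) = 4.3923

Case 1: c = 0 < log_2(21) = 4.3923
T(n) = O(n^(log_2 21))

For T(n) = 21T(n/2) + O(n^0): log_2(21) = 4.3923. This is Case 1 of the Master Theorem (c < log_b(a), work dominated by leaves), giving O(n^(log_2 21)).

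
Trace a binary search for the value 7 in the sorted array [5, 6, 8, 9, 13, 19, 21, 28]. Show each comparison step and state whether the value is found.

Binary search for 7 in [5, 6, 8, 9, 13, 19, 21, 28]:

lo=0, hi=7, mid=3, arr[mid]=9 -> 9 > 7, search left half
lo=0, hi=2, mid=1, arr[mid]=6 -> 6 < 7, search right half
lo=2, hi=2, mid=2, arr[mid]=8 -> 8 > 7, search left half
lo=2 > hi=1, target 7 not found

Binary search determines that 7 is not in the array after 3 comparisons. The search space was exhausted without finding the target.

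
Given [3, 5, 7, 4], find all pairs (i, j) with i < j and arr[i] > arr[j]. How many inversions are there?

Finding inversions in [3, 5, 7, 4]:

(1, 3): arr[1]=5 > arr[3]=4
(2, 3): arr[2]=7 > arr[3]=4

Total inversions: 2

The array has 2 inversion(s): (1,3), (2,3). Each pair (i,j) satisfies i < j and arr[i] > arr[j].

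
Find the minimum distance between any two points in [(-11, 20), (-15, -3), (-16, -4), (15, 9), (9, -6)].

Computing all pairwise distances among 5 points:

d((-11, 20), (-15, -3)) = 23.3452
d((-11, 20), (-16, -4)) = 24.5153
d((-11, 20), (15, 9)) = 28.2312
d((-11, 20), (9, -6)) = 32.8024
d((-15, -3), (-16, -4)) = 1.4142 <-- minimum
d((-15, -3), (15, 9)) = 32.311
d((-15, -3), (9, -6)) = 24.1868
d((-16, -4), (15, 9)) = 33.6155
d((-16, -4), (9, -6)) = 25.0799
d((15, 9), (9, -6)) = 16.1555

Closest pair: (-15, -3) and (-16, -4) with distance 1.4142

The closest pair is (-15, -3) and (-16, -4) with Euclidean distance 1.4142. For 5 points, brute-force pairwise comparison is shown above. For large n, the divide-and-conquer algorithm (sort by x, recurse on halves, check the dividing strip) achieves O(n log n).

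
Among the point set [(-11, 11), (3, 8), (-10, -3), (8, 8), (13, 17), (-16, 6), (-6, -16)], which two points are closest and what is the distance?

Computing all pairwise distances among 7 points:

d((-11, 11), (3, 8)) = 14.3178
d((-11, 11), (-10, -3)) = 14.0357
d((-11, 11), (8, 8)) = 19.2354
d((-11, 11), (13, 17)) = 24.7386
d((-11, 11), (-16, 6)) = 7.0711
d((-11, 11), (-6, -16)) = 27.4591
d((3, 8), (-10, -3)) = 17.0294
d((3, 8), (8, 8)) = 5.0 <-- minimum
d((3, 8), (13, 17)) = 13.4536
d((3, 8), (-16, 6)) = 19.105
d((3, 8), (-6, -16)) = 25.632
d((-10, -3), (8, 8)) = 21.095
d((-10, -3), (13, 17)) = 30.4795
d((-10, -3), (-16, 6)) = 10.8167
d((-10, -3), (-6, -16)) = 13.6015
d((8, 8), (13, 17)) = 10.2956
d((8, 8), (-16, 6)) = 24.0832
d((8, 8), (-6, -16)) = 27.7849
d((13, 17), (-16, 6)) = 31.0161
d((13, 17), (-6, -16)) = 38.0789
d((-16, 6), (-6, -16)) = 24.1661

Closest pair: (3, 8) and (8, 8) with distance 5.0

The closest pair is (3, 8) and (8, 8) with Euclidean distance 5.0. For 7 points, brute-force pairwise comparison is shown above. For large n, the divide-and-conquer algorithm (sort by x, recurse on halves, check the dividing strip) achieves O(n log n).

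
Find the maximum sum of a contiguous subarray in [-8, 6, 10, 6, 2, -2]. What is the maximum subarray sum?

Using Kadane's algorithm on [-8, 6, 10, 6, 2, -2]:

Scanning through the array:
Position 1 (value 6): max_ending_here = 6, max_so_far = 6
Position 2 (value 10): max_ending_here = 16, max_so_far = 16
Position 3 (value 6): max_ending_here = 22, max_so_far = 22
Position 4 (value 2): max_ending_here = 24, max_so_far = 24
Position 5 (value -2): max_ending_here = 22, max_so_far = 24

Maximum subarray: [6, 10, 6, 2]
Maximum sum: 24

The maximum subarray is [6, 10, 6, 2] with sum 24. This subarray runs from index 1 to index 4.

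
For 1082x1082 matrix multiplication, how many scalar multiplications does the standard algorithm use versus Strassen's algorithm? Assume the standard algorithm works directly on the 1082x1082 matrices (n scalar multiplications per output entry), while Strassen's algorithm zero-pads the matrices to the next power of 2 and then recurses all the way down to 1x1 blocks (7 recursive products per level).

Matrix multiplication for 1082x1082 matrices:

Strassen's algorithm requires power-of-2 dimensions. Pad 1082x1082 to 2048x2048 (next power of 2).

Standard algorithm: 1082^3 = 1266723368 multiplications
Strassen's algorithm: 7^(log2(2048)) = 7^11 = 1977326743 multiplications
Difference: 1266723368 - 1977326743 = -710603375 (Strassen uses MORE here due to padding overhead — for small or just-over-power-of-2 n, padding can outweigh the per-level savings)

Standard: 1266723368 multiplications (1082^3). Strassen: 1977326743 multiplications (7^11, after padding to 2048x2048). Strassen reduces 8 recursive multiplications to 7 at each level.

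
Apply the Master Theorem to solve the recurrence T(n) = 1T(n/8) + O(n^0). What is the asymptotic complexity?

Master Theorem for T(n) = 1T(n/8) + O(n^0):

a = 1, b = 8, c = 0
log_b(a) = log_8(1) = 0.0000

Case 2: c = 0 = log_8(1) = 0.0000
T(n) = O(n^0 log n) = O(log n)

For T(n) = 1T(n/8) + O(n^0): log_8(1) = 0.0000. This is Case 2 of the Master Theorem (c = log_b(a), equal work at all levels), giving O(log n).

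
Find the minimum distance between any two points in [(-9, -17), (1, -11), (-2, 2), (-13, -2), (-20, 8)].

Computing all pairwise distances among 5 points:

d((-9, -17), (1, -11)) = 11.6619 <-- minimum
d((-9, -17), (-2, 2)) = 20.2485
d((-9, -17), (-13, -2)) = 15.5242
d((-9, -17), (-20, 8)) = 27.313
d((1, -11), (-2, 2)) = 13.3417
d((1, -11), (-13, -2)) = 16.6433
d((1, -11), (-20, 8)) = 28.3196
d((-2, 2), (-13, -2)) = 11.7047
d((-2, 2), (-20, 8)) = 18.9737
d((-13, -2), (-20, 8)) = 12.2066

Closest pair: (-9, -17) and (1, -11) with distance 11.6619

The closest pair is (-9, -17) and (1, -11) with Euclidean distance 11.6619. For 5 points, brute-force pairwise comparison is shown above. For large n, the divide-and-conquer algorithm (sort by x, recurse on halves, check the dividing strip) achieves O(n log n).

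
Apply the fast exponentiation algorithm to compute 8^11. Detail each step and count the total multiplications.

Computing 8^11 by squaring (build up from 8^1; each line after the first costs one multiplication):

8^1 = 8
8^2 = (8^1)^2 = 8^2 = 64
8^4 = (8^2)^2 = 64^2 = 4096
8^5 = 8 * 8^4 = 8 * 4096 = 32768
8^10 = (8^5)^2 = 32768^2 = 1073741824
8^11 = 8 * 8^10 = 8 * 1073741824 = 8589934592

Result: 8589934592
Multiplications needed: 5 (5 lines after 8^1)

8^11 = 8589934592. Using exponentiation by squaring, this requires 5 multiplications. The key idea: if the exponent is even, square the half-power; if odd, multiply by the base once.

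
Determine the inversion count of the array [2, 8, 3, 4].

Finding inversions in [2, 8, 3, 4]:

(1, 2): arr[1]=8 > arr[2]=3
(1, 3): arr[1]=8 > arr[3]=4

Total inversions: 2

The array has 2 inversion(s): (1,2), (1,3). Each pair (i,j) satisfies i < j and arr[i] > arr[j].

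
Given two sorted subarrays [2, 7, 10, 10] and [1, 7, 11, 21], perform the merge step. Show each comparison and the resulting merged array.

Merging process:

Compare 2 vs 1: take 1 from right. Merged: [1]
Compare 2 vs 7: take 2 from left. Merged: [1, 2]
Compare 7 vs 7: take 7 from left. Merged: [1, 2, 7]
Compare 10 vs 7: take 7 from right. Merged: [1, 2, 7, 7]
Compare 10 vs 11: take 10 from left. Merged: [1, 2, 7, 7, 10]
Compare 10 vs 11: take 10 from left. Merged: [1, 2, 7, 7, 10, 10]
Append remaining from right: [11, 21]. Merged: [1, 2, 7, 7, 10, 10, 11, 21]

Final merged array: [1, 2, 7, 7, 10, 10, 11, 21]
Total comparisons: 6

The merged array is [1, 2, 7, 7, 10, 10, 11, 21], requiring 6 comparisons. The merge step runs in O(n) time where n is the total number of elements.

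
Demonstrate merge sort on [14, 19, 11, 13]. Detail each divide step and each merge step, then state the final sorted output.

Merge sort trace:

Split: [14, 19, 11, 13] -> [14, 19] and [11, 13]
  Split: [14, 19] -> [14] and [19]
  Merge: [14] + [19] -> [14, 19]
  Split: [11, 13] -> [11] and [13]
  Merge: [11] + [13] -> [11, 13]
Merge: [14, 19] + [11, 13] -> [11, 13, 14, 19]

Final sorted array: [11, 13, 14, 19]

The merge sort proceeds by recursively splitting the array and merging sorted halves.
After all merges, the sorted array is [11, 13, 14, 19].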